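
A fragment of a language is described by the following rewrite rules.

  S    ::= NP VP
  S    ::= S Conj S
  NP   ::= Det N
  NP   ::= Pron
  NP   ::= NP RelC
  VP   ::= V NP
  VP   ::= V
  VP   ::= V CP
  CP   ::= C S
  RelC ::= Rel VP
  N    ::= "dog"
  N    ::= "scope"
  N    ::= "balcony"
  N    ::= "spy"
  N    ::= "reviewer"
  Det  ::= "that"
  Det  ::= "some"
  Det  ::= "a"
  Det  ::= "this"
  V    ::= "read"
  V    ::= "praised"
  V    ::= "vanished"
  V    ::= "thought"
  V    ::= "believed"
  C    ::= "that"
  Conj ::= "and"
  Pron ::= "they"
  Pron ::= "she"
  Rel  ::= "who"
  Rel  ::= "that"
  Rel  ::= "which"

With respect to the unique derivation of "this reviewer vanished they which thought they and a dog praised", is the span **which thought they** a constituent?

[S [S [NP [Det this] [N reviewer]] [VP [V vanished] [NP [NP [Pron they]] [RelC [Rel which] [VP [V thought] [NP [Pron they]]]]]]] [Conj and] [S [NP [Det a] [N dog]] [VP [V praised]]]]
The words 'which thought they' are exhaustively dominated by a single RelC node (built by RelC → Rel VP), so they form a constituent.

Yes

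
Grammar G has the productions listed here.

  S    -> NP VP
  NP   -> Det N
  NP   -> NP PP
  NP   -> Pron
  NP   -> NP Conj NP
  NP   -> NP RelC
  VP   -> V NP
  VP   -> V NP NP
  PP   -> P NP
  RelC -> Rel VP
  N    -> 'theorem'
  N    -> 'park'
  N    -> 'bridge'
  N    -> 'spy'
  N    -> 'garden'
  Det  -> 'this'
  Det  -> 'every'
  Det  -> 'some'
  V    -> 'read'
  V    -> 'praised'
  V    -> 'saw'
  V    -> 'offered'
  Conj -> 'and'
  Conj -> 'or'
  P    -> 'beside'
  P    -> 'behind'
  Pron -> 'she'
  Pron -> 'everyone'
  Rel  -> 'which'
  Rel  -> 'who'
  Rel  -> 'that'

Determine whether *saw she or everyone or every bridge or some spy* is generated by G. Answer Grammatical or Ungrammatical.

Ungrammatical

For S → NP VP, no prefix of the string parses as an NP.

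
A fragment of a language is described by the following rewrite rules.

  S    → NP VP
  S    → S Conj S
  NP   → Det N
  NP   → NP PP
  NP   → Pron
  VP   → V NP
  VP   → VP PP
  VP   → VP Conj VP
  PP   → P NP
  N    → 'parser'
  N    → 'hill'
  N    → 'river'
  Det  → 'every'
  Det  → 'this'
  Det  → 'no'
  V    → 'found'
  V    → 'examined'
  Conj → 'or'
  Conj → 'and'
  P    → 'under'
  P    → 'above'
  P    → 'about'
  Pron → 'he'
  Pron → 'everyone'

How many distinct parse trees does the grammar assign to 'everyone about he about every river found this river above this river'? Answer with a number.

4

Two of the 4 distinct bracketings:
[S [NP [NP [Pron everyone]] [PP [P about] [NP [NP [Pron he]] [PP [P about] [NP [Det every] [N river]]]]]] [VP [V found] [NP [NP [Det this] [N river]] [PP [P above] [NP [Det this] [N river]]]]]]
[S [NP [NP [Pron everyone]] [PP [P about] [NP [NP [Pron he]] [PP [P about] [NP [Det every] [N river]]]]]] [VP [VP [V found] [NP [Det this] [N river]]] [PP [P above] [NP [Det this] [N river]]]]]
The difference turns on whether VP → VP PP is used at the relevant span, versus an alternative expansion of VP.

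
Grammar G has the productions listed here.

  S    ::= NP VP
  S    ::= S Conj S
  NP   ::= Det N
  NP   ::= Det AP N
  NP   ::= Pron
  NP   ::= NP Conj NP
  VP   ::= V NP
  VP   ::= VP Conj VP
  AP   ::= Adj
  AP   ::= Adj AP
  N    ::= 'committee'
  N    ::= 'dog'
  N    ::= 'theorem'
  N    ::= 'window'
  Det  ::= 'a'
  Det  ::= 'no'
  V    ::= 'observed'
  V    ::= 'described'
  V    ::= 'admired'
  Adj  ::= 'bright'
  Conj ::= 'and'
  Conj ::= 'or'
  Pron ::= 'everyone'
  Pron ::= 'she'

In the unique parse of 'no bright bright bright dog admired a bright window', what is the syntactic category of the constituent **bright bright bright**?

AP

S
  NP
    Det: no
    AP
      Adj: bright
      AP
        Adj: bright
        AP
          Adj: bright
    N: dog
  VP
    V: admired
    NP
      Det: a
      AP
        Adj: bright
      N: window
The span 'bright bright bright' is the AP node built by AP → Adj AP.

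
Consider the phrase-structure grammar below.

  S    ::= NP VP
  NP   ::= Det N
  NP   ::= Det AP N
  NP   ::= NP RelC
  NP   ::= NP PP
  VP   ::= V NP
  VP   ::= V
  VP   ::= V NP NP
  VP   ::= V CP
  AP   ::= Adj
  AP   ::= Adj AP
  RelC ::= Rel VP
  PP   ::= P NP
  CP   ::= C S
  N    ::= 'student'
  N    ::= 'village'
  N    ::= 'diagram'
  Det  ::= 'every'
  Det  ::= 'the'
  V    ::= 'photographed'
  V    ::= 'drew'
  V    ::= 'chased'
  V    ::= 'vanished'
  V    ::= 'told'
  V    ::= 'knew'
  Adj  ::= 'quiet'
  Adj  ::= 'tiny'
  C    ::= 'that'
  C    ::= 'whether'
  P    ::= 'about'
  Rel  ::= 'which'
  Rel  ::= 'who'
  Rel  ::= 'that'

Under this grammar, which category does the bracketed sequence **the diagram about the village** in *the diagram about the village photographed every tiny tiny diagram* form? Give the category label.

NP

S
  NP
    NP
      Det: the
      N: diagram
    PP
      P: about
      NP
        Det: the
        N: village
  VP
    V: photographed
    NP
      Det: every
      AP
        Adj: tiny
        AP
          Adj: tiny
      N: diagram
The span 'the diagram about the village' is the NP node built by NP → NP PP.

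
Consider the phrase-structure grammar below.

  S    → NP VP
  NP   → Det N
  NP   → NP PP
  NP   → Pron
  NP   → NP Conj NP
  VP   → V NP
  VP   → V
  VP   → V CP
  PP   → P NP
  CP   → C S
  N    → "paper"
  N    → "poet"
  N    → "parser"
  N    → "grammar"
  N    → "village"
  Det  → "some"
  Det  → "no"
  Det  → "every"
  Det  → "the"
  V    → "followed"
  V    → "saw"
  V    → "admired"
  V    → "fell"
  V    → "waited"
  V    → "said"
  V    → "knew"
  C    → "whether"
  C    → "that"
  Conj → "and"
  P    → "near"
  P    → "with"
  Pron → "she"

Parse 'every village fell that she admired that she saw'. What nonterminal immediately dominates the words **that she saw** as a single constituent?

S
  NP
    Det: every
    N: village
  VP
    V: fell
    CP
      C: that
      S
        NP
          Pron: she
        VP
          V: admired
          CP
            C: that
            S
              NP
                Pron: she
              VP
                V: saw
The span 'that she saw' is the CP node built by CP → C S.

CP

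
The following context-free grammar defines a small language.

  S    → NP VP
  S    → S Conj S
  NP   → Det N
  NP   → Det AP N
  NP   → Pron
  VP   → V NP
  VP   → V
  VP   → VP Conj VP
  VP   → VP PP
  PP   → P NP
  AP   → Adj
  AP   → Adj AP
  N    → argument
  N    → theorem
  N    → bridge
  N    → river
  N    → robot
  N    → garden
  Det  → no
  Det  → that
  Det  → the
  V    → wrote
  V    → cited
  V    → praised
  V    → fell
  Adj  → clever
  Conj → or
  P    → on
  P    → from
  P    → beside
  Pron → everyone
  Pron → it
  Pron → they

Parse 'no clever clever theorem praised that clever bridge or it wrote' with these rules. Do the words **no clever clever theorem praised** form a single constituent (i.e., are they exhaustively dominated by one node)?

[S [S [NP [Det no] [AP [Adj clever] [AP [Adj clever]]] [N theorem]] [VP [V praised] [NP [Det that] [AP [Adj clever]] [N bridge]]]] [Conj or] [S [NP [Pron it]] [VP [V wrote]]]]
The smallest constituent containing 'no clever clever theorem praised' is the S spanning 'no clever clever theorem praised that clever bridge'; no single node in the tree dominates exactly the given words.

No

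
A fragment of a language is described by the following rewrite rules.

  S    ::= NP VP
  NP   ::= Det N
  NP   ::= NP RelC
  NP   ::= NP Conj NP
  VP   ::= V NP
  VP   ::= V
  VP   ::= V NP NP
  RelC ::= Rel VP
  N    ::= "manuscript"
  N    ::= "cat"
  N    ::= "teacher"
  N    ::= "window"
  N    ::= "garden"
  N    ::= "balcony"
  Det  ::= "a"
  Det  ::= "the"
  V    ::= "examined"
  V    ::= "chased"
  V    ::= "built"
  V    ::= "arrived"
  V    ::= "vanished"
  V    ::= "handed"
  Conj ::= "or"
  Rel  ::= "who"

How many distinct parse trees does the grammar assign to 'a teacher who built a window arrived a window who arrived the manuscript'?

2

The two bracketings:
[S [NP [NP [Det a] [N teacher]] [RelC [Rel who] [VP [V built] [NP [Det a] [N window]]]]] [VP [V arrived] [NP [NP [Det a] [N window]] [RelC [Rel who] [VP [V arrived] [NP [Det the] [N manuscript]]]]]]]
[S [NP [NP [Det a] [N teacher]] [RelC [Rel who] [VP [V built] [NP [Det a] [N window]]]]] [VP [V arrived] [NP [NP [Det a] [N window]] [RelC [Rel who] [VP [V arrived]]]] [NP [Det the] [N manuscript]]]]
The difference turns on whether VP → V is used at the relevant span, versus an alternative expansion of VP.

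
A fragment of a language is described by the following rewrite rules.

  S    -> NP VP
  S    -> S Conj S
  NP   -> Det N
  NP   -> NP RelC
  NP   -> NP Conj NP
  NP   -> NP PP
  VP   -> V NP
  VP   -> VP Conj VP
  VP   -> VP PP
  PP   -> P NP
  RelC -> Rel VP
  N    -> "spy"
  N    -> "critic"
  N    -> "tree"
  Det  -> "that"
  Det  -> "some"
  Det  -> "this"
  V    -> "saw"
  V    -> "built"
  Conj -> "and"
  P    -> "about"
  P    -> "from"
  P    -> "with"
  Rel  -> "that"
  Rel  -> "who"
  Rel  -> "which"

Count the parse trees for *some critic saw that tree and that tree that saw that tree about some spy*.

Two of the 9 distinct bracketings:
[S [NP [Det some] [N critic]] [VP [V saw] [NP [NP [NP [Det that] [N tree]] [Conj and] [NP [Det that] [N tree]]] [RelC [Rel that] [VP [V saw] [NP [NP [Det that] [N tree]] [PP [P about] [NP [Det some] [N spy]]]]]]]]]
[S [NP [Det some] [N critic]] [VP [V saw] [NP [NP [NP [Det that] [N tree]] [Conj and] [NP [Det that] [N tree]]] [RelC [Rel that] [VP [VP [V saw] [NP [Det that] [N tree]]] [PP [P about] [NP [Det some] [N spy]]]]]]]]
The difference turns on whether NP → NP PP is used at the relevant span, versus an alternative expansion of NP.

9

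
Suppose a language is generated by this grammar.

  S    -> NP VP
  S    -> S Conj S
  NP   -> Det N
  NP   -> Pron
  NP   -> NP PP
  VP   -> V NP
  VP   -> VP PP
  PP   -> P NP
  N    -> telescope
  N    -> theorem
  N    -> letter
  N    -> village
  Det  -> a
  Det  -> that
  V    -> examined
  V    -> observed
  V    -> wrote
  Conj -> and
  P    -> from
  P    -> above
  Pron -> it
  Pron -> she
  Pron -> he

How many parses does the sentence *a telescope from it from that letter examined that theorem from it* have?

Two of the 4 distinct bracketings:
[S [NP [NP [Det a] [N telescope]] [PP [P from] [NP [NP [Pron it]] [PP [P from] [NP [Det that] [N letter]]]]]] [VP [V examined] [NP [NP [Det that] [N theorem]] [PP [P from] [NP [Pron it]]]]]]
[S [NP [NP [Det a] [N telescope]] [PP [P from] [NP [NP [Pron it]] [PP [P from] [NP [Det that] [N letter]]]]]] [VP [VP [V examined] [NP [Det that] [N theorem]]] [PP [P from] [NP [Pron it]]]]]
The difference turns on whether VP → VP PP is used at the relevant span, versus an alternative expansion of VP.

4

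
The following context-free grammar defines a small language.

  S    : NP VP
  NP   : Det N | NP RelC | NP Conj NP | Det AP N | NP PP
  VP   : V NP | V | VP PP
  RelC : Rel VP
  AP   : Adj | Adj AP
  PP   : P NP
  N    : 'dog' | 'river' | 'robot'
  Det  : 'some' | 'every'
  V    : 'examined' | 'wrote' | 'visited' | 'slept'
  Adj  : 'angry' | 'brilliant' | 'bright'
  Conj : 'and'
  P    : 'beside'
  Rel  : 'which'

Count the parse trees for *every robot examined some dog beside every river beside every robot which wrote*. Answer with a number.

9

Two of the 9 distinct bracketings:
[S [NP [Det every] [N robot]] [VP [V examined] [NP [NP [NP [Det some] [N dog]] [PP [P beside] [NP [NP [Det every] [N river]] [PP [P beside] [NP [Det every] [N robot]]]]]] [RelC [Rel which] [VP [V wrote]]]]]]
[S [NP [Det every] [N robot]] [VP [V examined] [NP [NP [NP [NP [Det some] [N dog]] [PP [P beside] [NP [Det every] [N river]]]] [PP [P beside] [NP [Det every] [N robot]]]] [RelC [Rel which] [VP [V wrote]]]]]]
The trees differ in how a recursive rule is bracketed over the same span.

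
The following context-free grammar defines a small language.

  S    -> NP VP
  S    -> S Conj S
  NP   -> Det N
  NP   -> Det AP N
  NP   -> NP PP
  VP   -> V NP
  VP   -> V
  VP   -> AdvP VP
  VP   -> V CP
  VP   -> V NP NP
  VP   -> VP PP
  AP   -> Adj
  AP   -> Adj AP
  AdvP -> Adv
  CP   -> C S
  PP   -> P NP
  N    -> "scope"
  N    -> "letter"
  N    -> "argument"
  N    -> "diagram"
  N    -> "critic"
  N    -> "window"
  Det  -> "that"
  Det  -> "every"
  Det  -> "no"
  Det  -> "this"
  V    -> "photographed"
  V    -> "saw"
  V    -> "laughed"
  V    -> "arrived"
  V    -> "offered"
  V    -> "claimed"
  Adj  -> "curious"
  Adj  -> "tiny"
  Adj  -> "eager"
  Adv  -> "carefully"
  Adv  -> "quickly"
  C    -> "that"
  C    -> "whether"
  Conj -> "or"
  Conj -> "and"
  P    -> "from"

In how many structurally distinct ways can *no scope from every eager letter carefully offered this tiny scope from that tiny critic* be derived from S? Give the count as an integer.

Two of the 3 distinct bracketings:
[S [NP [NP [Det no] [N scope]] [PP [P from] [NP [Det every] [AP [Adj eager]] [N letter]]]] [VP [AdvP [Adv carefully]] [VP [V offered] [NP [NP [Det this] [AP [Adj tiny]] [N scope]] [PP [P from] [NP [Det that] [AP [Adj tiny]] [N critic]]]]]]]
[S [NP [NP [Det no] [N scope]] [PP [P from] [NP [Det every] [AP [Adj eager]] [N letter]]]] [VP [AdvP [Adv carefully]] [VP [VP [V offered] [NP [Det this] [AP [Adj tiny]] [N scope]]] [PP [P from] [NP [Det that] [AP [Adj tiny]] [N critic]]]]]]
The difference turns on whether VP → VP PP is used at the relevant span, versus an alternative expansion of VP.

3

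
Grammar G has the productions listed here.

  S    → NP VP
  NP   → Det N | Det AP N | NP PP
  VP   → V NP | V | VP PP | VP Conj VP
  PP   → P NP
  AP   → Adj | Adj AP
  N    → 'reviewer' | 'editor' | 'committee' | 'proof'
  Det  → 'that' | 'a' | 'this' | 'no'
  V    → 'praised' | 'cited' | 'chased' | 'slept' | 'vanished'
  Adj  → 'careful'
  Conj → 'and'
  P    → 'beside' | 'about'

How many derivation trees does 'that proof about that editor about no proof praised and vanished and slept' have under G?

Two of the 4 distinct bracketings:
[S [NP [NP [Det that] [N proof]] [PP [P about] [NP [NP [Det that] [N editor]] [PP [P about] [NP [Det no] [N proof]]]]]] [VP [VP [V praised]] [Conj and] [VP [VP [V vanished]] [Conj and] [VP [V slept]]]]]
[S [NP [NP [Det that] [N proof]] [PP [P about] [NP [NP [Det that] [N editor]] [PP [P about] [NP [Det no] [N proof]]]]]] [VP [VP [VP [V praised]] [Conj and] [VP [V vanished]]] [Conj and] [VP [V slept]]]]
The trees differ in how a recursive rule is bracketed over the same span.

4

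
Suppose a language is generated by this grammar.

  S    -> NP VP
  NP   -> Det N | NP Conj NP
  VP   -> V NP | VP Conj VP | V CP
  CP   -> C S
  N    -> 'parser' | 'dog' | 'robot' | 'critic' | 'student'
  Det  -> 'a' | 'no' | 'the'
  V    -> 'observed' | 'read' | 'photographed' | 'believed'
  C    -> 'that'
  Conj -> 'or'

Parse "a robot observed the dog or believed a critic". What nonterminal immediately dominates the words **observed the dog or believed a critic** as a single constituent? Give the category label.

VP

[S [NP [Det a] [N robot]] [VP [VP [V observed] [NP [Det the] [N dog]]] [Conj or] [VP [V believed] [NP [Det a] [N critic]]]]]
The span 'observed the dog or believed a critic' is the VP node built by VP → VP Conj VP.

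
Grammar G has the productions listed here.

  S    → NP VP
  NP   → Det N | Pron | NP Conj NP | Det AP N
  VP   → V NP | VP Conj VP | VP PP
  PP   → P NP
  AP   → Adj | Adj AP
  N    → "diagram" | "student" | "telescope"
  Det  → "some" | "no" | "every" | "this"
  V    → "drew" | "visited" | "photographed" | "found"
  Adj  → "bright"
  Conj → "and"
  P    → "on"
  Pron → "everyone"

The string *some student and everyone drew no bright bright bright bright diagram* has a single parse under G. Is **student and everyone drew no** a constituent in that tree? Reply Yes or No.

No

[S [NP [NP [Det some] [N student]] [Conj and] [NP [Pron everyone]]] [VP [V drew] [NP [Det no] [AP [Adj bright] [AP [Adj bright] [AP [Adj bright] [AP [Adj bright]]]]] [N diagram]]]]
The smallest constituent containing 'student and everyone drew no' is the S spanning 'some student and everyone drew no bright bright bright bright diagram'; no single node in the tree dominates exactly the given words.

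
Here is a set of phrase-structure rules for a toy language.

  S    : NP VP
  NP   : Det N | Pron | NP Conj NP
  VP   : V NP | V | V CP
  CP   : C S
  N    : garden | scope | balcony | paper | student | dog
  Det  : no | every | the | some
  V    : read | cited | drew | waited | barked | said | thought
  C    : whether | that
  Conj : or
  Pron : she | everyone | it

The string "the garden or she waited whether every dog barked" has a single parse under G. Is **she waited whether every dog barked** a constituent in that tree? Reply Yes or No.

No

[S [NP [NP [Det the] [N garden]] [Conj or] [NP [Pron she]]] [VP [V waited] [CP [C whether] [S [NP [Det every] [N dog]] [VP [V barked]]]]]]
The smallest constituent containing 'she waited whether every dog barked' is the S spanning 'the garden or she waited whether every dog barked'; no single node in the tree dominates exactly the given words.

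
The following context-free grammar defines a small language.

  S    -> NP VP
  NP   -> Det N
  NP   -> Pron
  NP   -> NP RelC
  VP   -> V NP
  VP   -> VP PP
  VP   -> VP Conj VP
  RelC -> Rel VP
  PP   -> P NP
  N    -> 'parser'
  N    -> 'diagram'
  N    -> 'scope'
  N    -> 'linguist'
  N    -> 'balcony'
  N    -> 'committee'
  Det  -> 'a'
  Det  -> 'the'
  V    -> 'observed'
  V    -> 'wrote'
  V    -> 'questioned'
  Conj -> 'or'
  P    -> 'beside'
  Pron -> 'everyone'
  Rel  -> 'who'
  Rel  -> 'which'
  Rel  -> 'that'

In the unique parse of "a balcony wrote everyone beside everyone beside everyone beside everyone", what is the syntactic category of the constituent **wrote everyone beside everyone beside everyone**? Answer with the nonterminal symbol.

VP

[S [NP [Det a] [N balcony]] [VP [VP [VP [VP [V wrote] [NP [Pron everyone]]] [PP [P beside] [NP [Pron everyone]]]] [PP [P beside] [NP [Pron everyone]]]] [PP [P beside] [NP [Pron everyone]]]]]
The span 'wrote everyone beside everyone beside everyone' is the VP node built by VP → VP PP.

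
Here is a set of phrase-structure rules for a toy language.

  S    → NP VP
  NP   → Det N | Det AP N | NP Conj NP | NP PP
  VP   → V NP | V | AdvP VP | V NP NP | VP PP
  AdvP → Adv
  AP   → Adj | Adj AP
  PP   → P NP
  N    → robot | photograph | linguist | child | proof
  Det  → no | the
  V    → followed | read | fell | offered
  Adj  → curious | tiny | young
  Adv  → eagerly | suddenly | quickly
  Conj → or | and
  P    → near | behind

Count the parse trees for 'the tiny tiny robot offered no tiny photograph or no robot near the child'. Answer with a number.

Two of the 3 distinct bracketings:
[S [NP [Det the] [AP [Adj tiny] [AP [Adj tiny]]] [N robot]] [VP [V offered] [NP [NP [Det no] [AP [Adj tiny]] [N photograph]] [Conj or] [NP [NP [Det no] [N robot]] [PP [P near] [NP [Det the] [N child]]]]]]]
[S [NP [Det the] [AP [Adj tiny] [AP [Adj tiny]]] [N robot]] [VP [V offered] [NP [NP [NP [Det no] [AP [Adj tiny]] [N photograph]] [Conj or] [NP [Det no] [N robot]]] [PP [P near] [NP [Det the] [N child]]]]]]
The trees differ in how a recursive rule is bracketed over the same span.

3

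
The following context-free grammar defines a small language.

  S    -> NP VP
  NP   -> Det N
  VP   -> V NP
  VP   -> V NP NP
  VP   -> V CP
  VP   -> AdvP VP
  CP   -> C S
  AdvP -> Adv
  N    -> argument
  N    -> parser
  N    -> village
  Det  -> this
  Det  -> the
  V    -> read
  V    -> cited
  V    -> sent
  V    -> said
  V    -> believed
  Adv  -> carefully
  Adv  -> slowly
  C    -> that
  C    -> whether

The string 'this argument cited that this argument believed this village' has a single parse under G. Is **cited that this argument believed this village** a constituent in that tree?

[S [NP [Det this] [N argument]] [VP [V cited] [CP [C that] [S [NP [Det this] [N argument]] [VP [V believed] [NP [Det this] [N village]]]]]]]
The words 'cited that this argument believed this village' are exhaustively dominated by a single VP node (built by VP → V CP), so they form a constituent.

Yes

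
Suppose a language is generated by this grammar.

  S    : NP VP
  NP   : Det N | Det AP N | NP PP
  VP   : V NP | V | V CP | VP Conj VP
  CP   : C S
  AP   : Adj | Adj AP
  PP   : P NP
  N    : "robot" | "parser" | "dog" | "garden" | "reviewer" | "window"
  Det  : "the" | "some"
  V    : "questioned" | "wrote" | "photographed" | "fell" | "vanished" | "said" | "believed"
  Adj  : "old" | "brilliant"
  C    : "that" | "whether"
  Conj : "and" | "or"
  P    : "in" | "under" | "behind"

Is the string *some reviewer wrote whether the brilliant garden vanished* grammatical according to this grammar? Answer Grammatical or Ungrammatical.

S
  NP
    Det: some
    N: reviewer
  VP
    V: wrote
    CP
      C: whether
      S
        NP
          Det: the
          AP
            Adj: brilliant
          N: garden
        VP
          V: vanished
The bracketing above is licensed at every node by one of the given productions, with S at the root.

Grammatical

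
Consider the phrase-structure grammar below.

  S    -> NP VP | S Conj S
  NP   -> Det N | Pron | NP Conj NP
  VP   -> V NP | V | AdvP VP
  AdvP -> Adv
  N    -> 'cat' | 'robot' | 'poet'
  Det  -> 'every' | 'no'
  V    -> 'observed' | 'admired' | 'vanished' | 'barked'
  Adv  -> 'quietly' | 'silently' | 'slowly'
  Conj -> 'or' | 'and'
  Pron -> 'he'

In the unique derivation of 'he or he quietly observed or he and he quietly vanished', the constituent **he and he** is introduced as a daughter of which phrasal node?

S

S
  S
    NP
      NP
        Pron: he
      Conj: or
      NP
        Pron: he
    VP
      AdvP
        Adv: quietly
      VP
        V: observed
  Conj: or
  S
    NP
      NP
        Pron: he
      Conj: and
      NP
        Pron: he
    VP
      AdvP
        Adv: quietly
      VP
        V: vanished
The span 'he and he' is the NP node built by NP → NP Conj NP.
Its mother is the S built by S → NP VP.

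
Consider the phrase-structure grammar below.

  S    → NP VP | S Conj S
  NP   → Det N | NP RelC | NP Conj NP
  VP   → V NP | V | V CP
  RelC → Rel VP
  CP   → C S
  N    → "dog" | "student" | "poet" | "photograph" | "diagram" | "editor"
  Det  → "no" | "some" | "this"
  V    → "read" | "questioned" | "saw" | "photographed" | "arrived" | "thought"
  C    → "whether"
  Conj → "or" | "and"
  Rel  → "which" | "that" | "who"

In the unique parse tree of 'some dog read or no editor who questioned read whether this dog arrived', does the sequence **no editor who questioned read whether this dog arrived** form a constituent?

[S [S [NP [Det some] [N dog]] [VP [V read]]] [Conj or] [S [NP [NP [Det no] [N editor]] [RelC [Rel who] [VP [V questioned]]]] [VP [V read] [CP [C whether] [S [NP [Det this] [N dog]] [VP [V arrived]]]]]]]
The words 'no editor who questioned read whether this dog arrived' are exhaustively dominated by a single S node (built by S → NP VP), so they form a constituent.

Yes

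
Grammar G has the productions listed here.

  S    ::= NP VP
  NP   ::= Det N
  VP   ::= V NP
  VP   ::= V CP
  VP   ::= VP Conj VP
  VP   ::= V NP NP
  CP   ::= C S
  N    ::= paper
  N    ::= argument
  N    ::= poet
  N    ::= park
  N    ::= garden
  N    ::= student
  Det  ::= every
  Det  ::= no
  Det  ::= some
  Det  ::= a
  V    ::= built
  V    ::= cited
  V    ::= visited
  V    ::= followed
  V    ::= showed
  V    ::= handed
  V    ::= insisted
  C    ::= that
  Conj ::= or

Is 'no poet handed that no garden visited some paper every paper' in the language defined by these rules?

[S [NP [Det no] [N poet]] [VP [V handed] [CP [C that] [S [NP [Det no] [N garden]] [VP [V visited] [NP [Det some] [N paper]] [NP [Det every] [N paper]]]]]]]
Every word is introduced by a lexical rule and the phrasal rules combine the resulting categories into a single S.

Grammatical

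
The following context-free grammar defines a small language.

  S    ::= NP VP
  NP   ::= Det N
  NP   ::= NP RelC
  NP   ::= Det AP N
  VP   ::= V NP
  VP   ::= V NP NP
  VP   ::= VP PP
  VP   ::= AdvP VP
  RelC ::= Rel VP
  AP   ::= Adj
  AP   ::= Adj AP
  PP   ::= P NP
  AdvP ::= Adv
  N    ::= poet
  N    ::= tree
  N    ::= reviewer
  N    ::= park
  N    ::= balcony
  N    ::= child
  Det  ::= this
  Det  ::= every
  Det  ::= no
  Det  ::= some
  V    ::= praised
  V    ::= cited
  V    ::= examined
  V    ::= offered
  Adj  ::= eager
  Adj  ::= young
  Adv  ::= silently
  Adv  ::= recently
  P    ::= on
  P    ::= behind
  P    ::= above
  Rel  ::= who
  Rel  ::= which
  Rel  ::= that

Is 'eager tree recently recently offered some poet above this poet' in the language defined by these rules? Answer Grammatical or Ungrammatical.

For S → NP VP, no prefix of the string parses as an NP.

Ungrammatical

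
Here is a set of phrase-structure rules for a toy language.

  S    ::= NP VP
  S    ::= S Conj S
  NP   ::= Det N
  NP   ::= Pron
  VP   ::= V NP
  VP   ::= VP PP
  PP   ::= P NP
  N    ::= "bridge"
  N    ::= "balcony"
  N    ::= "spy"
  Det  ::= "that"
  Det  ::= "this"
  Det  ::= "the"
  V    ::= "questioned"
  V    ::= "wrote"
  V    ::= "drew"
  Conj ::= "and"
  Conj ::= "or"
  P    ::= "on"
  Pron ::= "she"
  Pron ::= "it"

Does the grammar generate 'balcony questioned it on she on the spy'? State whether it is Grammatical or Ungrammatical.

For S → NP VP, no prefix of the string parses as an NP. The alternative S rule S → S Conj S likewise has no satisfying split.

Ungrammatical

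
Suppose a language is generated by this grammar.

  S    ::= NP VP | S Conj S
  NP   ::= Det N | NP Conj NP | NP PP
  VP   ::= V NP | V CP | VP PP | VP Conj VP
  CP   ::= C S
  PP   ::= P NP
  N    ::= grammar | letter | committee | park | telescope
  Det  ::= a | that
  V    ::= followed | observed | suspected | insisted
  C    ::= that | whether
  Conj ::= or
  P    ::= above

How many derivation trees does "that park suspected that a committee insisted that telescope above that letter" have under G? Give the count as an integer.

Two of the 3 distinct bracketings:
[S [NP [Det that] [N park]] [VP [V suspected] [CP [C that] [S [NP [Det a] [N committee]] [VP [V insisted] [NP [NP [Det that] [N telescope]] [PP [P above] [NP [Det that] [N letter]]]]]]]]]
[S [NP [Det that] [N park]] [VP [V suspected] [CP [C that] [S [NP [Det a] [N committee]] [VP [VP [V insisted] [NP [Det that] [N telescope]]] [PP [P above] [NP [Det that] [N letter]]]]]]]]
The difference turns on whether NP → NP PP is used at the relevant span, versus an alternative expansion of NP.

3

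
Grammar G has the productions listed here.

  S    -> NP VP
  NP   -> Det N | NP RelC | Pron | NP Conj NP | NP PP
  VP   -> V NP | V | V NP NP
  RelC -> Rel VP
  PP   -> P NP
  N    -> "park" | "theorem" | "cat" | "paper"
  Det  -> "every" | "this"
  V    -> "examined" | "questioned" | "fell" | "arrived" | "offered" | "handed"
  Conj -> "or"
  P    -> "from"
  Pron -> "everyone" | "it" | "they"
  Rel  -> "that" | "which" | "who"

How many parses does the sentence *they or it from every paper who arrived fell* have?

Two of the 5 distinct bracketings:
[S [NP [NP [NP [Pron they]] [Conj or] [NP [NP [Pron it]] [PP [P from] [NP [Det every] [N paper]]]]] [RelC [Rel who] [VP [V arrived]]]] [VP [V fell]]]
[S [NP [NP [NP [NP [Pron they]] [Conj or] [NP [Pron it]]] [PP [P from] [NP [Det every] [N paper]]]] [RelC [Rel who] [VP [V arrived]]]] [VP [V fell]]]
The trees differ in how a recursive rule is bracketed over the same span.

5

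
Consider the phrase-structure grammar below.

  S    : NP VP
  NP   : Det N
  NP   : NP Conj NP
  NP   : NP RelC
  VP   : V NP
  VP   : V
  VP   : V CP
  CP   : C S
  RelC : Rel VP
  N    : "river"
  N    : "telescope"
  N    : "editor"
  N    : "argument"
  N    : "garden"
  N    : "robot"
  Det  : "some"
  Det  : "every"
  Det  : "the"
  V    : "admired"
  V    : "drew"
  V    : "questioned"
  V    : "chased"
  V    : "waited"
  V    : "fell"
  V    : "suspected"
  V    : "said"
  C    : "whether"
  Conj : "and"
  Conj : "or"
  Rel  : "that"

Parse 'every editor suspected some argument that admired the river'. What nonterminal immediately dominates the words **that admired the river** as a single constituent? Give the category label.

S
  NP
    Det: every
    N: editor
  VP
    V: suspected
    NP
      NP
        Det: some
        N: argument
      RelC
        Rel: that
        VP
          V: admired
          NP
            Det: the
            N: river
The span 'that admired the river' is the RelC node built by RelC → Rel VP.

RelC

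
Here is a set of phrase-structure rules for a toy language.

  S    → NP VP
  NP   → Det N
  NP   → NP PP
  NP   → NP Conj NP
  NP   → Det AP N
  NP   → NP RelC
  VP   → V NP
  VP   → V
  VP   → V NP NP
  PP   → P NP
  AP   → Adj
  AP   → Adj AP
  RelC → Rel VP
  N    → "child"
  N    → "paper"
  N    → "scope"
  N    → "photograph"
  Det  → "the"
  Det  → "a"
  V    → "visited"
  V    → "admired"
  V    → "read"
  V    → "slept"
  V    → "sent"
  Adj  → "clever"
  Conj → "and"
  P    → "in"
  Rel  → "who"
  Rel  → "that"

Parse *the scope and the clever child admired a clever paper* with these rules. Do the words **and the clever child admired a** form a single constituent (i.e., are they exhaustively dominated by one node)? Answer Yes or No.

No

[S [NP [NP [Det the] [N scope]] [Conj and] [NP [Det the] [AP [Adj clever]] [N child]]] [VP [V admired] [NP [Det a] [AP [Adj clever]] [N paper]]]]
The smallest constituent containing 'and the clever child admired a' is the S spanning 'the scope and the clever child admired a clever paper'; no single node in the tree dominates exactly the given words.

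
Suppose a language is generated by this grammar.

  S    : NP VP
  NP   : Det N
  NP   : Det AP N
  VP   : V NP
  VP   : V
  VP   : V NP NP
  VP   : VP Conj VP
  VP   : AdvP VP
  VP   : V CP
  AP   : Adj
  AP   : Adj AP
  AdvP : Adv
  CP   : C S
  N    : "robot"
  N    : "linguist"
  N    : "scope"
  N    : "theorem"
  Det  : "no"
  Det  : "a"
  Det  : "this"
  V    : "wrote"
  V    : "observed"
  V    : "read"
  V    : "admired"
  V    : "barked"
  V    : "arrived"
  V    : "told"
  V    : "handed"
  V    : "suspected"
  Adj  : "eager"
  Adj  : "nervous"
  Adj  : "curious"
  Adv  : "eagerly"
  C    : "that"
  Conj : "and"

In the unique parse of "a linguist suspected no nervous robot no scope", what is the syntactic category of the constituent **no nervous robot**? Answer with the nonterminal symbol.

S
  NP
    Det: a
    N: linguist
  VP
    V: suspected
    NP
      Det: no
      AP
        Adj: nervous
      N: robot
    NP
      Det: no
      N: scope
The span 'no nervous robot' is the NP node built by NP → Det AP N.

NP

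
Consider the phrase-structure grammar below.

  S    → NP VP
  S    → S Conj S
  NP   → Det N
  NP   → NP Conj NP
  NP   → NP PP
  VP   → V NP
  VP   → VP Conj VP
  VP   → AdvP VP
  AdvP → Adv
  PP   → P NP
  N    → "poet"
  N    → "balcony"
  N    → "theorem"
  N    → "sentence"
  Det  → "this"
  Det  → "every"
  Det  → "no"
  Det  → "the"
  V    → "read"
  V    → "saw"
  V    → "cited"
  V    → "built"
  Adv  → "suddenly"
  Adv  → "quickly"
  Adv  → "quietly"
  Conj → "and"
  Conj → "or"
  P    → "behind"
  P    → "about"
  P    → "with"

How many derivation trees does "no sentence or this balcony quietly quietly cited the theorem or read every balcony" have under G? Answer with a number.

3

Two of the 3 distinct bracketings:
[S [NP [NP [Det no] [N sentence]] [Conj or] [NP [Det this] [N balcony]]] [VP [VP [AdvP [Adv quietly]] [VP [AdvP [Adv quietly]] [VP [V cited] [NP [Det the] [N theorem]]]]] [Conj or] [VP [V read] [NP [Det every] [N balcony]]]]]
[S [NP [NP [Det no] [N sentence]] [Conj or] [NP [Det this] [N balcony]]] [VP [AdvP [Adv quietly]] [VP [VP [AdvP [Adv quietly]] [VP [V cited] [NP [Det the] [N theorem]]]] [Conj or] [VP [V read] [NP [Det every] [N balcony]]]]]]
The trees differ in how a recursive rule is bracketed over the same span.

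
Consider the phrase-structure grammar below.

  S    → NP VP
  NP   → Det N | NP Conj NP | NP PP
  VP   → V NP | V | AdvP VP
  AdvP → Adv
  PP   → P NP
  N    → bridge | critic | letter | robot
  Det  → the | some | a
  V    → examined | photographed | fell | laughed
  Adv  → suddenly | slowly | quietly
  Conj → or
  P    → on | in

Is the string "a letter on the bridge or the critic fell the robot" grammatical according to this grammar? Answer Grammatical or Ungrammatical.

[S [NP [NP [NP [Det a] [N letter]] [PP [P on] [NP [Det the] [N bridge]]]] [Conj or] [NP [Det the] [N critic]]] [VP [V fell] [NP [Det the] [N robot]]]]
Each bracket corresponds to one application of a listed rule, so the string is derivable from S.

Grammatical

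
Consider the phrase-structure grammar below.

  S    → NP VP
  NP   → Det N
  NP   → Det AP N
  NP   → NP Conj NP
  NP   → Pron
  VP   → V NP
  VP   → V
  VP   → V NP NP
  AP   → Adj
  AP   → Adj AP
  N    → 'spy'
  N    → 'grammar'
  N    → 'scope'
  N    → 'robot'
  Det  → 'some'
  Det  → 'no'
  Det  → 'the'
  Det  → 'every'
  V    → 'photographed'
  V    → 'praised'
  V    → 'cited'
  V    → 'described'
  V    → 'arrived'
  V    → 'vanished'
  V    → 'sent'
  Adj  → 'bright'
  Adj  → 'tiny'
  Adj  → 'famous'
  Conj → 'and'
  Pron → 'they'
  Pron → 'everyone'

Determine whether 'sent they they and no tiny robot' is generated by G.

For S → NP VP, no prefix of the string parses as an NP.

Ungrammatical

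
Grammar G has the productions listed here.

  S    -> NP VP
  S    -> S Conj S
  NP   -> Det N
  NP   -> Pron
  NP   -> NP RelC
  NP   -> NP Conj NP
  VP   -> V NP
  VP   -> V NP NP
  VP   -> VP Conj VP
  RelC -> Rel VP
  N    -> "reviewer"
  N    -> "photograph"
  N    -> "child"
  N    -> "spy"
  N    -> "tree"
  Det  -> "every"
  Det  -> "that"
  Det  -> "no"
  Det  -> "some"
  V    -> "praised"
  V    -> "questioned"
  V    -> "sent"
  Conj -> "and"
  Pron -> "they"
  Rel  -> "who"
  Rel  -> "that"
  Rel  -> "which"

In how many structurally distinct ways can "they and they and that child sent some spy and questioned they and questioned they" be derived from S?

4

Two of the 4 distinct bracketings:
[S [NP [NP [Pron they]] [Conj and] [NP [NP [Pron they]] [Conj and] [NP [Det that] [N child]]]] [VP [VP [V sent] [NP [Det some] [N spy]]] [Conj and] [VP [VP [V questioned] [NP [Pron they]]] [Conj and] [VP [V questioned] [NP [Pron they]]]]]]
[S [NP [NP [Pron they]] [Conj and] [NP [NP [Pron they]] [Conj and] [NP [Det that] [N child]]]] [VP [VP [VP [V sent] [NP [Det some] [N spy]]] [Conj and] [VP [V questioned] [NP [Pron they]]]] [Conj and] [VP [V questioned] [NP [Pron they]]]]]
The trees differ in how a recursive rule is bracketed over the same span.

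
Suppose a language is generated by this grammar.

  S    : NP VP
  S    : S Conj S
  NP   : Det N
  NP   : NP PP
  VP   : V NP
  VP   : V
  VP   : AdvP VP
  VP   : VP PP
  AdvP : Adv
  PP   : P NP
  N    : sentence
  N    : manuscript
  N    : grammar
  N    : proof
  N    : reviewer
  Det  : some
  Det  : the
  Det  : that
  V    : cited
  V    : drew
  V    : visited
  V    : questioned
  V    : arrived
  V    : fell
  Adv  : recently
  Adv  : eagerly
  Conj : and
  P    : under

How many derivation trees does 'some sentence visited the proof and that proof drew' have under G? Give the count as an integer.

1

[S [S [NP [Det some] [N sentence]] [VP [V visited] [NP [Det the] [N proof]]]] [Conj and] [S [NP [Det that] [N proof]] [VP [V drew]]]]
No rule offers an alternative attachment or grouping for any span, so this is the only derivation.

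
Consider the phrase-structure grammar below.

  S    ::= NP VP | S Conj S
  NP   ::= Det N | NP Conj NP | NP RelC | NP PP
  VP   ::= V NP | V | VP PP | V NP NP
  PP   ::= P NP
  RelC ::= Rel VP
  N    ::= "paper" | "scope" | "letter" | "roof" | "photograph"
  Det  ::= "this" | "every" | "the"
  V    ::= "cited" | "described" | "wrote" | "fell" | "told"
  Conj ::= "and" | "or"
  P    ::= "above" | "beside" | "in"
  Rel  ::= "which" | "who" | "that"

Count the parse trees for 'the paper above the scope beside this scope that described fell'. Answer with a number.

5

Two of the 5 distinct bracketings:
[S [NP [NP [NP [Det the] [N paper]] [PP [P above] [NP [NP [Det the] [N scope]] [PP [P beside] [NP [Det this] [N scope]]]]]] [RelC [Rel that] [VP [V described]]]] [VP [V fell]]]
[S [NP [NP [NP [NP [Det the] [N paper]] [PP [P above] [NP [Det the] [N scope]]]] [PP [P beside] [NP [Det this] [N scope]]]] [RelC [Rel that] [VP [V described]]]] [VP [V fell]]]
The trees differ in how a recursive rule is bracketed over the same span.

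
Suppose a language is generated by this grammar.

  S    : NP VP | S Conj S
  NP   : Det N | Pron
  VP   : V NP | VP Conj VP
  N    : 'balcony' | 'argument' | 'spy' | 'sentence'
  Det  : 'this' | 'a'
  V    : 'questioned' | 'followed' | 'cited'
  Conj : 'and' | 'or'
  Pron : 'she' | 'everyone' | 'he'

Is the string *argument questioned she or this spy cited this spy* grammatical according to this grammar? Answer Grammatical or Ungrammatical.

Ungrammatical

For S → NP VP, no prefix of the string parses as an NP. The alternative S rule S → S Conj S likewise has no satisfying split.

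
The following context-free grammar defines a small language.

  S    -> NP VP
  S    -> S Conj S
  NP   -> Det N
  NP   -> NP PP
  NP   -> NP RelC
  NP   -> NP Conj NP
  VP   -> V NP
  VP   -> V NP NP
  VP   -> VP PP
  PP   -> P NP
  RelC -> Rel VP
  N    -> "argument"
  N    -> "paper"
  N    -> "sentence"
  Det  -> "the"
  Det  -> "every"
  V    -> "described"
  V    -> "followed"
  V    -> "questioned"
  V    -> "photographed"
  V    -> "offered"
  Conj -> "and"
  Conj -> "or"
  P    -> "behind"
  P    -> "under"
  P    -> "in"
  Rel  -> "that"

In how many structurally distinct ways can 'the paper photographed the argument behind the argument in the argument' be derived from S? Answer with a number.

5

Two of the 5 distinct bracketings:
[S [NP [Det the] [N paper]] [VP [V photographed] [NP [NP [Det the] [N argument]] [PP [P behind] [NP [NP [Det the] [N argument]] [PP [P in] [NP [Det the] [N argument]]]]]]]]
[S [NP [Det the] [N paper]] [VP [V photographed] [NP [NP [NP [Det the] [N argument]] [PP [P behind] [NP [Det the] [N argument]]]] [PP [P in] [NP [Det the] [N argument]]]]]]
The trees differ in how a recursive rule is bracketed over the same span.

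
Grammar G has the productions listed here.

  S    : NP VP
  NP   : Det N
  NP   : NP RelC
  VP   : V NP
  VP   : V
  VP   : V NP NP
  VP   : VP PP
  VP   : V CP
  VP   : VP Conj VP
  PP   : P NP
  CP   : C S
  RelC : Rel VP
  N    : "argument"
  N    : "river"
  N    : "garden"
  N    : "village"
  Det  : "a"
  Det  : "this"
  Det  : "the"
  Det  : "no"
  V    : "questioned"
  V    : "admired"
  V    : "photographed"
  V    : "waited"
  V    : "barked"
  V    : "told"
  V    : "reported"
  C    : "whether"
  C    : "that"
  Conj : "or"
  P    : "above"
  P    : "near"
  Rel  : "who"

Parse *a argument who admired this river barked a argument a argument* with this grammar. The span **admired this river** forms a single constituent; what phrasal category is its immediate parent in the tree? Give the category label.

[S [NP [NP [Det a] [N argument]] [RelC [Rel who] [VP [V admired] [NP [Det this] [N river]]]]] [VP [V barked] [NP [Det a] [N argument]] [NP [Det a] [N argument]]]]
The span 'admired this river' is the VP node built by VP → V NP.
Its mother is the RelC built by RelC → Rel VP.

RelC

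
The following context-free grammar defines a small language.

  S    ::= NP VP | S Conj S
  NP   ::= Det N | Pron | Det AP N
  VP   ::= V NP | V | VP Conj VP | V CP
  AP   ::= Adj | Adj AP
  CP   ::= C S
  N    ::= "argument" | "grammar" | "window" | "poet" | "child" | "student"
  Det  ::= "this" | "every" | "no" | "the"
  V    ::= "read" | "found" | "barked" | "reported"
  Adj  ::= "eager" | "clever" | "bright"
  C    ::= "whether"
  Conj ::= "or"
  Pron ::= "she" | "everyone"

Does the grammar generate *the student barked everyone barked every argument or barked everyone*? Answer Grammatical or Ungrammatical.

Ungrammatical

For S → NP VP, the only prefix that parses as NP is 'the student', but the remainder 'barked everyone barked every argument or barked everyone' is not a VP under these rules. The alternative S rule S → S Conj S likewise has no satisfying split.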